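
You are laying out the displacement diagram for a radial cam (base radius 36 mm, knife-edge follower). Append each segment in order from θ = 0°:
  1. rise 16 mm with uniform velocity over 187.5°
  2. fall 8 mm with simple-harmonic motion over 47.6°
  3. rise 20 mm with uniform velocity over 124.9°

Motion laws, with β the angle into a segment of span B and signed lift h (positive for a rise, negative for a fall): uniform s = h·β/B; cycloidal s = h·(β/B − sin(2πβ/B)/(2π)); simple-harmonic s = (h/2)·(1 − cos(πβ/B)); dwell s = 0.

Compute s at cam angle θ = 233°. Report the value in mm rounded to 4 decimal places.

seg 1 [0°–187.5°] uniform, h=16: full span → s += 16 → s = 16.0000
seg 2 [187.5°–235.1°] simple-harmonic, h=-8: θ=233° here. β=45.5, B=47.6. -8/2·(1 − cos(π·0.9559)) = -7.9616 → s = 8.0384

8.0384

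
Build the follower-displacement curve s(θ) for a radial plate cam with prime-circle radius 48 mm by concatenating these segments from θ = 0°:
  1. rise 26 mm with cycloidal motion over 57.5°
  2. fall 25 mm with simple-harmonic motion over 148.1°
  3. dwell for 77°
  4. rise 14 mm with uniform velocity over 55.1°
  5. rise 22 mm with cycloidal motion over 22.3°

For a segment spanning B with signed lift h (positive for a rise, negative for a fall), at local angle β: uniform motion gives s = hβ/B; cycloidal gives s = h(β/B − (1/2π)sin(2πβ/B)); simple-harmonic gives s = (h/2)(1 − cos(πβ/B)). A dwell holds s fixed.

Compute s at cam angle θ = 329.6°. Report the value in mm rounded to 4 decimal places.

seg 1 [0°–57.5°] cycloidal, h=26: full span → s += 26 → s = 26.0000
seg 2 [57.5°–205.6°] simple-harmonic, h=-25: full span → s += -25 → s = 1.0000
seg 3 [205.6°–282.6°] dwell: s stays 1.0000
seg 4 [282.6°–337.7°] uniform, h=14: θ=329.6° here. β=47, B=55.1. 14·47/55.1 = 11.9419 → s = 12.9419

12.9419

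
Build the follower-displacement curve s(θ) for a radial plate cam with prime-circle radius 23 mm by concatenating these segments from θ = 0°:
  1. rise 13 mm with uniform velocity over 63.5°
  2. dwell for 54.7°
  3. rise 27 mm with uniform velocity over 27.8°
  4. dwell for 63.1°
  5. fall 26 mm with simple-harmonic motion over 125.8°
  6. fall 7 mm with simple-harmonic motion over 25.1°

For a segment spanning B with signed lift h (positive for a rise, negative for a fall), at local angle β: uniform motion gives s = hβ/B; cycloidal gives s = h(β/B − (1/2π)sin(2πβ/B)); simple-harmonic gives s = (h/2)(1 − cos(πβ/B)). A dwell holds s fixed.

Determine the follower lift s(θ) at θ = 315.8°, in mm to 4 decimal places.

seg 1 [0°–63.5°] uniform, h=13: full span → s += 13 → s = 13.0000
seg 2 [63.5°–118.2°] dwell: s stays 13.0000
seg 3 [118.2°–146°] uniform, h=27: full span → s += 27 → s = 40.0000
seg 4 [146°–209.1°] dwell: s stays 40.0000
seg 5 [209.1°–334.9°] simple-harmonic, h=-26: θ=315.8° here. β=106.7, B=125.8. -26/2·(1 − cos(π·0.8482)) = -24.5490 → s = 15.4510

15.4510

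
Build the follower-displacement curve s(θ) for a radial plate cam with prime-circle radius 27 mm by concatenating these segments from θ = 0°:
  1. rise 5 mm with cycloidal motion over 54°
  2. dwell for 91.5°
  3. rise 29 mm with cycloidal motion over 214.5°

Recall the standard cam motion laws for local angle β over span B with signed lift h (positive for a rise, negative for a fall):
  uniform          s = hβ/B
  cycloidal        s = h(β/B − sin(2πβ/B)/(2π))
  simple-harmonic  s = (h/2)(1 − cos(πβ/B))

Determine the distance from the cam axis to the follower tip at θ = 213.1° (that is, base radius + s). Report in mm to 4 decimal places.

seg 1 [0°–54°] cycloidal, h=5: full span → s += 5 → s = 5.0000
seg 2 [54°–145.5°] dwell: s stays 5.0000
seg 3 [145.5°–360°] cycloidal, h=29: θ=213.1° here. β=67.6, B=214.5. 29·(0.3152 − sin(2π·0.3152)/(2π)) = 4.9053 → s = 9.9053
radial distance = base radius + s = 27 + 9.9053 = 36.9053

36.9053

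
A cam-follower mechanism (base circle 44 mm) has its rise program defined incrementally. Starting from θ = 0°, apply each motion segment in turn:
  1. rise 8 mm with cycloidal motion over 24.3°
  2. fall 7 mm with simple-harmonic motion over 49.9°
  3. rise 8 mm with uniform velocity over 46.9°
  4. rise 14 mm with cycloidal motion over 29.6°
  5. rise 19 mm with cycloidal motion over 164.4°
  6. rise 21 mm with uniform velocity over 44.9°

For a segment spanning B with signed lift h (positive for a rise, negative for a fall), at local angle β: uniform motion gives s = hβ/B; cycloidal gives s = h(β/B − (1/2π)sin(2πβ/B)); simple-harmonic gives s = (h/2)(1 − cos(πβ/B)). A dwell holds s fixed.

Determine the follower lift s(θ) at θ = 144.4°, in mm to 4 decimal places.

seg 1 [0°–24.3°] cycloidal, h=8: full span → s += 8 → s = 8.0000
seg 2 [24.3°–74.2°] simple-harmonic, h=-7: full span → s += -7 → s = 1.0000
seg 3 [74.2°–121.1°] uniform, h=8: full span → s += 8 → s = 9.0000
seg 4 [121.1°–150.7°] cycloidal, h=14: θ=144.4° here. β=23.3, B=29.6. 14·(0.7872 − sin(2π·0.7872)/(2π)) = 13.1880 → s = 22.1880

22.1880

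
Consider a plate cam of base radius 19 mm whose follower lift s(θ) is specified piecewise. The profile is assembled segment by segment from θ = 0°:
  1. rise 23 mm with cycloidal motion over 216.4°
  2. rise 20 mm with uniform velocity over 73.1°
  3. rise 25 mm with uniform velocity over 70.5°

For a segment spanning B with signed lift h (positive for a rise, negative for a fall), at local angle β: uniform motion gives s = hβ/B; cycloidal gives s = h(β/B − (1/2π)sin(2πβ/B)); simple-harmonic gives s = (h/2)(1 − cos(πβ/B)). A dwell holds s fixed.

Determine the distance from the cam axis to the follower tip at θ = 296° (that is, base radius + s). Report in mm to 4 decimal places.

seg 1 [0°–216.4°] cycloidal, h=23: full span → s += 23 → s = 23.0000
seg 2 [216.4°–289.5°] uniform, h=20: full span → s += 20 → s = 43.0000
seg 3 [289.5°–360°] uniform, h=25: θ=296° here. β=6.5, B=70.5. 25·6.5/70.5 = 2.3050 → s = 45.3050
radial distance = base radius + s = 19 + 45.3050 = 64.3050

64.3050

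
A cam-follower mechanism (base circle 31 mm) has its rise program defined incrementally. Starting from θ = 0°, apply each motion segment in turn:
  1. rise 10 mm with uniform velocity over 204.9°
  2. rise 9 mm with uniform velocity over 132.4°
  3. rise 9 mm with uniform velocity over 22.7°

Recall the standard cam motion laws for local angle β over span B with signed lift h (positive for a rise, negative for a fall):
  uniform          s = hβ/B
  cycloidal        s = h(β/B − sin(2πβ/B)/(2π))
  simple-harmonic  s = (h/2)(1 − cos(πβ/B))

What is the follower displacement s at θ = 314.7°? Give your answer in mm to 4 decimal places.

seg 1 [0°–204.9°] uniform, h=10: full span → s += 10 → s = 10.0000
seg 2 [204.9°–337.3°] uniform, h=9: θ=314.7° here. β=109.8, B=132.4. 9·109.8/132.4 = 7.4637 → s = 17.4637

17.4637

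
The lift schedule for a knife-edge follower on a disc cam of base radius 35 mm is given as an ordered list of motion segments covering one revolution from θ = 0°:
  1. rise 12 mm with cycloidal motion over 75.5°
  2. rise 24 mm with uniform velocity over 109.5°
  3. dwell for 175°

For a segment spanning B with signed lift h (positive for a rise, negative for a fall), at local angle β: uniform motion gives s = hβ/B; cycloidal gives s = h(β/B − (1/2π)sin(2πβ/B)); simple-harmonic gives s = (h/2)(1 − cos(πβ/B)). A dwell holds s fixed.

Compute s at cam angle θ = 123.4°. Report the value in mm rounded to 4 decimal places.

seg 1 [0°–75.5°] cycloidal, h=12: full span → s += 12 → s = 12.0000
seg 2 [75.5°–185°] uniform, h=24: θ=123.4° here. β=47.9, B=109.5. 24·47.9/109.5 = 10.4986 → s = 22.4986

22.4986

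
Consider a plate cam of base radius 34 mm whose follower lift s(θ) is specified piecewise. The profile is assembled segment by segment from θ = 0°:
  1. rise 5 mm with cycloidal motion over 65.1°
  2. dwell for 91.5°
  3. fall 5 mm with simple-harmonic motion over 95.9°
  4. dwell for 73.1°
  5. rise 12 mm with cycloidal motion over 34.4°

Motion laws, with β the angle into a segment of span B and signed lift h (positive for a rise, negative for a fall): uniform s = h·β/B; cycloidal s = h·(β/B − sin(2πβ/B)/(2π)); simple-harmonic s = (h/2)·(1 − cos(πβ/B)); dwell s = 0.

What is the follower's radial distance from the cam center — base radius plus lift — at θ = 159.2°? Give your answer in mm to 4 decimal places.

seg 1 [0°–65.1°] cycloidal, h=5: full span → s += 5 → s = 5.0000
seg 2 [65.1°–156.6°] dwell: s stays 5.0000
seg 3 [156.6°–252.5°] simple-harmonic, h=-5: θ=159.2° here. β=2.6, B=95.9. -5/2·(1 − cos(π·0.0271)) = -0.0091 → s = 4.9909
radial distance = base radius + s = 34 + 4.9909 = 38.9909

38.9909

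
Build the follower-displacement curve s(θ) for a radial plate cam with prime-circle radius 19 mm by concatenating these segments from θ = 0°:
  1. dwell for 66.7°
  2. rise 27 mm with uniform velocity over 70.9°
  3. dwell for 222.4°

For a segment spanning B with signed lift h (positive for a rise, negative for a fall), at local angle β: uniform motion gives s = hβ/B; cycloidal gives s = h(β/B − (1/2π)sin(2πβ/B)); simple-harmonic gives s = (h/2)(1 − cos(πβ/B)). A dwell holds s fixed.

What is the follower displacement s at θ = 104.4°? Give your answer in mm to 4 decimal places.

seg 1 [0°–66.7°] dwell: s stays 0.0000
seg 2 [66.7°–137.6°] uniform, h=27: θ=104.4° here. β=37.7, B=70.9. 27·37.7/70.9 = 14.3568 → s = 14.3568

14.3568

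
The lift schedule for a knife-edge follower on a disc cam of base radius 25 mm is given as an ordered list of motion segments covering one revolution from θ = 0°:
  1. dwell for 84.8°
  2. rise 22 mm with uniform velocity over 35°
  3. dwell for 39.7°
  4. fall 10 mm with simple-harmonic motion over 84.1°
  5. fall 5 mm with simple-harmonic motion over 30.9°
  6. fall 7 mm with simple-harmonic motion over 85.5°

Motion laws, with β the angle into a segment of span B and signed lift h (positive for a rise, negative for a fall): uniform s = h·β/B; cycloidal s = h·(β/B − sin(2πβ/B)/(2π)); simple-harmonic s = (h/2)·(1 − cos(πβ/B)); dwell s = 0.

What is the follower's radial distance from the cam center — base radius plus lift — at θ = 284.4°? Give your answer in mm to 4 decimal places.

seg 1 [0°–84.8°] dwell: s stays 0.0000
seg 2 [84.8°–119.8°] uniform, h=22: full span → s += 22 → s = 22.0000
seg 3 [119.8°–159.5°] dwell: s stays 22.0000
seg 4 [159.5°–243.6°] simple-harmonic, h=-10: full span → s += -10 → s = 12.0000
seg 5 [243.6°–274.5°] simple-harmonic, h=-5: full span → s += -5 → s = 7.0000
seg 6 [274.5°–360°] simple-harmonic, h=-7: θ=284.4° here. β=9.9, B=85.5. -7/2·(1 − cos(π·0.1158)) = -0.2290 → s = 6.7710
radial distance = base radius + s = 25 + 6.7710 = 31.7710

31.7710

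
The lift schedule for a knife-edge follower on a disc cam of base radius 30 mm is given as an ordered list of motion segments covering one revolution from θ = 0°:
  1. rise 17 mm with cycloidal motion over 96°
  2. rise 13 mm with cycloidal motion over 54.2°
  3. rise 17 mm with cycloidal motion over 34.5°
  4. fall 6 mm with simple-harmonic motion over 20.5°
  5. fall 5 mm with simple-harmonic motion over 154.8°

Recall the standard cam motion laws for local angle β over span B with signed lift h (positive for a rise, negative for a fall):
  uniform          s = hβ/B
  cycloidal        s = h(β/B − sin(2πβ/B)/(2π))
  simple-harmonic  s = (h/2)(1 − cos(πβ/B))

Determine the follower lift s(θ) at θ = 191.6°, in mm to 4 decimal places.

seg 1 [0°–96°] cycloidal, h=17: full span → s += 17 → s = 17.0000
seg 2 [96°–150.2°] cycloidal, h=13: full span → s += 13 → s = 30.0000
seg 3 [150.2°–184.7°] cycloidal, h=17: full span → s += 17 → s = 47.0000
seg 4 [184.7°–205.2°] simple-harmonic, h=-6: θ=191.6° here. β=6.9, B=20.5. -6/2·(1 − cos(π·0.3366)) = -1.5266 → s = 45.4734

45.4734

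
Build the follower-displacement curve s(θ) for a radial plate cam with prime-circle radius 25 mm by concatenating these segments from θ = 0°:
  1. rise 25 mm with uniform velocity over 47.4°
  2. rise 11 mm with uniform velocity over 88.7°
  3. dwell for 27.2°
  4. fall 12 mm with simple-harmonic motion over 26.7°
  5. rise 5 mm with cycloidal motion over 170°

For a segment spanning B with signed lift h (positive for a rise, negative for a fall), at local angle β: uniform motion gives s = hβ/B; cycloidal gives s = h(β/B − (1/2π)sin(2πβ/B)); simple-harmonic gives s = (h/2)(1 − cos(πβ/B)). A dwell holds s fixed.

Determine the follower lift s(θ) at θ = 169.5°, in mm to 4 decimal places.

seg 1 [0°–47.4°] uniform, h=25: full span → s += 25 → s = 25.0000
seg 2 [47.4°–136.1°] uniform, h=11: full span → s += 11 → s = 36.0000
seg 3 [136.1°–163.3°] dwell: s stays 36.0000
seg 4 [163.3°–190°] simple-harmonic, h=-12: θ=169.5° here. β=6.2, B=26.7. -12/2·(1 − cos(π·0.2322)) = -1.5270 → s = 34.4730

34.4730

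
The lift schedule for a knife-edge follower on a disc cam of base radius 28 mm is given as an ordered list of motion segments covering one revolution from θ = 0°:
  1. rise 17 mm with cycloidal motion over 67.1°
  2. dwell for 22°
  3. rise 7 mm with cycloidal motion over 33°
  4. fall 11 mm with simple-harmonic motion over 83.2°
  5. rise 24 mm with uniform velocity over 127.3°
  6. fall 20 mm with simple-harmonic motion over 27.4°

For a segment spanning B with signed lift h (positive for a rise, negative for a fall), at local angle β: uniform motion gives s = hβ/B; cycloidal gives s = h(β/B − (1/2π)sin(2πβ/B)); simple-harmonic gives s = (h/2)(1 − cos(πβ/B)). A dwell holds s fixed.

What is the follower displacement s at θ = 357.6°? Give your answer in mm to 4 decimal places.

seg 1 [0°–67.1°] cycloidal, h=17: full span → s += 17 → s = 17.0000
seg 2 [67.1°–89.1°] dwell: s stays 17.0000
seg 3 [89.1°–122.1°] cycloidal, h=7: full span → s += 7 → s = 24.0000
seg 4 [122.1°–205.3°] simple-harmonic, h=-11: full span → s += -11 → s = 13.0000
seg 5 [205.3°–332.6°] uniform, h=24: full span → s += 24 → s = 37.0000
seg 6 [332.6°–360°] simple-harmonic, h=-20: θ=357.6° here. β=25, B=27.4. -20/2·(1 − cos(π·0.9124)) = -19.6238 → s = 17.3762

17.3762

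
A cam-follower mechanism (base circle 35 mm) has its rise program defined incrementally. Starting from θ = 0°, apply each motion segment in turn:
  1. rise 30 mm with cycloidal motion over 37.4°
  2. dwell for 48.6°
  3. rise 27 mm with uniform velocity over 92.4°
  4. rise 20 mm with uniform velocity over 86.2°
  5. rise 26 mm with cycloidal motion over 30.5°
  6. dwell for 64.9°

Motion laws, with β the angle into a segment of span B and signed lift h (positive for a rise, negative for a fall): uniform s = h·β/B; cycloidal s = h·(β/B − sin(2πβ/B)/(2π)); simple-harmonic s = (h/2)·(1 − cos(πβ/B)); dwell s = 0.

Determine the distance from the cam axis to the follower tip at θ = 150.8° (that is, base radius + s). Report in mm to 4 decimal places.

seg 1 [0°–37.4°] cycloidal, h=30: full span → s += 30 → s = 30.0000
seg 2 [37.4°–86°] dwell: s stays 30.0000
seg 3 [86°–178.4°] uniform, h=27: θ=150.8° here. β=64.8, B=92.4. 27·64.8/92.4 = 18.9351 → s = 48.9351
radial distance = base radius + s = 35 + 48.9351 = 83.9351

83.9351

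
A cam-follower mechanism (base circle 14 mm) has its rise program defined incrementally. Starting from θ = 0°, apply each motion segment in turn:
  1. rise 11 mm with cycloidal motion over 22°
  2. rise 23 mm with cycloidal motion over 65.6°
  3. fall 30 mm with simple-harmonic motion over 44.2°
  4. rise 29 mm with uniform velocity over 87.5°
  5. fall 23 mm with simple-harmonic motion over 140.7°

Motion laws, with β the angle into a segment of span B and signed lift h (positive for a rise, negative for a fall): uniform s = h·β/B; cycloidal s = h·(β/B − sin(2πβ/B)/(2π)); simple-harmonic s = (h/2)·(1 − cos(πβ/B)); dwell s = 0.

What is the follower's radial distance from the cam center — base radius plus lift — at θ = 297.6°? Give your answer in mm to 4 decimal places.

seg 1 [0°–22°] cycloidal, h=11: full span → s += 11 → s = 11.0000
seg 2 [22°–87.6°] cycloidal, h=23: full span → s += 23 → s = 34.0000
seg 3 [87.6°–131.8°] simple-harmonic, h=-30: full span → s += -30 → s = 4.0000
seg 4 [131.8°–219.3°] uniform, h=29: full span → s += 29 → s = 33.0000
seg 5 [219.3°–360°] simple-harmonic, h=-23: θ=297.6° here. β=78.3, B=140.7. -23/2·(1 − cos(π·0.5565)) = -13.5307 → s = 19.4693
radial distance = base radius + s = 14 + 19.4693 = 33.4693

33.4693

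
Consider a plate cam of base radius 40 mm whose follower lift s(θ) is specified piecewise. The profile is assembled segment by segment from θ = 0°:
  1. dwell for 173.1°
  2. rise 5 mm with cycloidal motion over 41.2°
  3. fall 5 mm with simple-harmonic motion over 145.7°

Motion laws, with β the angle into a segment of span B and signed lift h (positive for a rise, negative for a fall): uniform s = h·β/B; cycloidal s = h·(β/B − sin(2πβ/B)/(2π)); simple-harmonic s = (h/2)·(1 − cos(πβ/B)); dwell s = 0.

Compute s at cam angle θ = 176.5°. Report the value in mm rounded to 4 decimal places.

seg 1 [0°–173.1°] dwell: s stays 0.0000
seg 2 [173.1°–214.3°] cycloidal, h=5: θ=176.5° here. β=3.4, B=41.2. 5·(0.0825 − sin(2π·0.0825)/(2π)) = 0.0182 → s = 0.0182

0.0182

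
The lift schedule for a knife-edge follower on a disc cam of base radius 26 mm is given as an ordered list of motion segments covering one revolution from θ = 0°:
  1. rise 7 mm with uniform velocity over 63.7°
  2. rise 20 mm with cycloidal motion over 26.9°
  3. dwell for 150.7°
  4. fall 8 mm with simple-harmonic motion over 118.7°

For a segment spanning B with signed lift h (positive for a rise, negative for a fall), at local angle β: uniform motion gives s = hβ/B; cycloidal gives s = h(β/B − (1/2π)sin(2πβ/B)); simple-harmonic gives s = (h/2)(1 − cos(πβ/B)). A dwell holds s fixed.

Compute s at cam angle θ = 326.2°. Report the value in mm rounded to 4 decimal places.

seg 1 [0°–63.7°] uniform, h=7: full span → s += 7 → s = 7.0000
seg 2 [63.7°–90.6°] cycloidal, h=20: full span → s += 20 → s = 27.0000
seg 3 [90.6°–241.3°] dwell: s stays 27.0000
seg 4 [241.3°–360°] simple-harmonic, h=-8: θ=326.2° here. β=84.9, B=118.7. -8/2·(1 − cos(π·0.7152)) = -6.5034 → s = 20.4966

20.4966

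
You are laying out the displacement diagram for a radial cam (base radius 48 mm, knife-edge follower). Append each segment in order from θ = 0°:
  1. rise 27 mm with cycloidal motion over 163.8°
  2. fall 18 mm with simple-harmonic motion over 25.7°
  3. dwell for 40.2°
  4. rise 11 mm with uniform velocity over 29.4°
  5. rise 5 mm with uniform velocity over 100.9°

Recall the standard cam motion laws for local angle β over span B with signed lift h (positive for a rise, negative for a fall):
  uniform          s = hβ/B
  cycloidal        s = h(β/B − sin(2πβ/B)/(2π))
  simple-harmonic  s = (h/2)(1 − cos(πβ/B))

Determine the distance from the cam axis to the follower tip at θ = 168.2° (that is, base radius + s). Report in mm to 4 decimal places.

seg 1 [0°–163.8°] cycloidal, h=27: full span → s += 27 → s = 27.0000
seg 2 [163.8°–189.5°] simple-harmonic, h=-18: θ=168.2° here. β=4.4, B=25.7. -18/2·(1 − cos(π·0.1712)) = -1.2707 → s = 25.7293
radial distance = base radius + s = 48 + 25.7293 = 73.7293

73.7293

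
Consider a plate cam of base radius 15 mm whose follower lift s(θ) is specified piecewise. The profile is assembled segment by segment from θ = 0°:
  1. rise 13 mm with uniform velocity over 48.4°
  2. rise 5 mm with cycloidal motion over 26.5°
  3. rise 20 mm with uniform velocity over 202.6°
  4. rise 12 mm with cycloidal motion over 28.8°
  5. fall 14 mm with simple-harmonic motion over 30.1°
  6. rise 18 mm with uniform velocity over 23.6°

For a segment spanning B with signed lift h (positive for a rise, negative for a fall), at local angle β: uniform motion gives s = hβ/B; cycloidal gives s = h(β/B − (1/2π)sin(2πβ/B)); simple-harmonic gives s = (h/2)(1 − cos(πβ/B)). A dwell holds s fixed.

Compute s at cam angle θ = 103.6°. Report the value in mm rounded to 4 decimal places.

seg 1 [0°–48.4°] uniform, h=13: full span → s += 13 → s = 13.0000
seg 2 [48.4°–74.9°] cycloidal, h=5: full span → s += 5 → s = 18.0000
seg 3 [74.9°–277.5°] uniform, h=20: θ=103.6° here. β=28.7, B=202.6. 20·28.7/202.6 = 2.8332 → s = 20.8332

20.8332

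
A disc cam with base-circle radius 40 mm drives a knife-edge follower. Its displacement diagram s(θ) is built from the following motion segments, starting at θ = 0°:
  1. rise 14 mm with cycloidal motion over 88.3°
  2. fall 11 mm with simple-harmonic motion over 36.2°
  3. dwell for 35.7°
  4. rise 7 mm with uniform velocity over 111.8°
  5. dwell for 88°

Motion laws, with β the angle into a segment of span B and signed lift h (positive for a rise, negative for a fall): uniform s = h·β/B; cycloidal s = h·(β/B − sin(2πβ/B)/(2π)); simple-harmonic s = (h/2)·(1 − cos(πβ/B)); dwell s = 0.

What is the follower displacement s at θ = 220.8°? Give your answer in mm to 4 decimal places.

seg 1 [0°–88.3°] cycloidal, h=14: full span → s += 14 → s = 14.0000
seg 2 [88.3°–124.5°] simple-harmonic, h=-11: full span → s += -11 → s = 3.0000
seg 3 [124.5°–160.2°] dwell: s stays 3.0000
seg 4 [160.2°–272°] uniform, h=7: θ=220.8° here. β=60.6, B=111.8. 7·60.6/111.8 = 3.7943 → s = 6.7943

6.7943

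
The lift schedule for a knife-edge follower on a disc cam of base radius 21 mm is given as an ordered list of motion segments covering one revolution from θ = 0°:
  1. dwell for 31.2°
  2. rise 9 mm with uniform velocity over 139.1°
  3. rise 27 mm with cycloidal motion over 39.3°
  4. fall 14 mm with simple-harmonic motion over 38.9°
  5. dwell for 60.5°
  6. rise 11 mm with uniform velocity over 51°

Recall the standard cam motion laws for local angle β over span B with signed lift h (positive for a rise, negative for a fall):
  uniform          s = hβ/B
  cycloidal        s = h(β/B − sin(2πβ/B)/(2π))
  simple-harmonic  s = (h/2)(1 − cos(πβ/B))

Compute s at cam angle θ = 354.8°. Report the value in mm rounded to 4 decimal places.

seg 1 [0°–31.2°] dwell: s stays 0.0000
seg 2 [31.2°–170.3°] uniform, h=9: full span → s += 9 → s = 9.0000
seg 3 [170.3°–209.6°] cycloidal, h=27: full span → s += 27 → s = 36.0000
seg 4 [209.6°–248.5°] simple-harmonic, h=-14: full span → s += -14 → s = 22.0000
seg 5 [248.5°–309°] dwell: s stays 22.0000
seg 6 [309°–360°] uniform, h=11: θ=354.8° here. β=45.8, B=51. 11·45.8/51 = 9.8784 → s = 31.8784

31.8784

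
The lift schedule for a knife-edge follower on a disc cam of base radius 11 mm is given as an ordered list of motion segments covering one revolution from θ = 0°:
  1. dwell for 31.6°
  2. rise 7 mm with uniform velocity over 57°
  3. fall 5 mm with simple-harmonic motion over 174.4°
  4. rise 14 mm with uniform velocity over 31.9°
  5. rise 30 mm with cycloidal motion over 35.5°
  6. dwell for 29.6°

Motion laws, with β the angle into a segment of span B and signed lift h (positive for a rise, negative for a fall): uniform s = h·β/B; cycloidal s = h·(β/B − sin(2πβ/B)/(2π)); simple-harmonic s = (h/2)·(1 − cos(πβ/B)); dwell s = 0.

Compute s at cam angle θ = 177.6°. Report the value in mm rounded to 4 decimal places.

seg 1 [0°–31.6°] dwell: s stays 0.0000
seg 2 [31.6°–88.6°] uniform, h=7: full span → s += 7 → s = 7.0000
seg 3 [88.6°–263°] simple-harmonic, h=-5: θ=177.6° here. β=89, B=174.4. -5/2·(1 − cos(π·0.5103)) = -2.5810 → s = 4.4190

4.4190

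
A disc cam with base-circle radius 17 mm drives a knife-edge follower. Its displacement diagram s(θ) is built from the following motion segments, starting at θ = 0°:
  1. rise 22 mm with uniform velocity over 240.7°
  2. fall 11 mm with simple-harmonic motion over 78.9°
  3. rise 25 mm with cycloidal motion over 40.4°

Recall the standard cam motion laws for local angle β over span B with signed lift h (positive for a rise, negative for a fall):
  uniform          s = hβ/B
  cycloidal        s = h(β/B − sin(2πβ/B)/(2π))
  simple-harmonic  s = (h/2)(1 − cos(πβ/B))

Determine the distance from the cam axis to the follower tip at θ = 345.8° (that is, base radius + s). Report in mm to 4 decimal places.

seg 1 [0°–240.7°] uniform, h=22: full span → s += 22 → s = 22.0000
seg 2 [240.7°–319.6°] simple-harmonic, h=-11: full span → s += -11 → s = 11.0000
seg 3 [319.6°–360°] cycloidal, h=25: θ=345.8° here. β=26.2, B=40.4. 25·(0.6485 − sin(2π·0.6485)/(2π)) = 19.4099 → s = 30.4099
radial distance = base radius + s = 17 + 30.4099 = 47.4099

47.4099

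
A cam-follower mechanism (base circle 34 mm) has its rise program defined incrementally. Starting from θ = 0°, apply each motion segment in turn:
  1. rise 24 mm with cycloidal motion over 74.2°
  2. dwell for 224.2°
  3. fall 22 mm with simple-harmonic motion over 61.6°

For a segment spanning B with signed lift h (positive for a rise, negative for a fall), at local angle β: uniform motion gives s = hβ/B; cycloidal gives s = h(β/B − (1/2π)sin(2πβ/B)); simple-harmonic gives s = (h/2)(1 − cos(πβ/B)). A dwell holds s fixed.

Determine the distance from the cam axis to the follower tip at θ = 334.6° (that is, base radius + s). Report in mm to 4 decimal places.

seg 1 [0°–74.2°] cycloidal, h=24: full span → s += 24 → s = 24.0000
seg 2 [74.2°–298.4°] dwell: s stays 24.0000
seg 3 [298.4°–360°] simple-harmonic, h=-22: θ=334.6° here. β=36.2, B=61.6. -22/2·(1 − cos(π·0.5877)) = -13.9912 → s = 10.0088
radial distance = base radius + s = 34 + 10.0088 = 44.0088

44.0088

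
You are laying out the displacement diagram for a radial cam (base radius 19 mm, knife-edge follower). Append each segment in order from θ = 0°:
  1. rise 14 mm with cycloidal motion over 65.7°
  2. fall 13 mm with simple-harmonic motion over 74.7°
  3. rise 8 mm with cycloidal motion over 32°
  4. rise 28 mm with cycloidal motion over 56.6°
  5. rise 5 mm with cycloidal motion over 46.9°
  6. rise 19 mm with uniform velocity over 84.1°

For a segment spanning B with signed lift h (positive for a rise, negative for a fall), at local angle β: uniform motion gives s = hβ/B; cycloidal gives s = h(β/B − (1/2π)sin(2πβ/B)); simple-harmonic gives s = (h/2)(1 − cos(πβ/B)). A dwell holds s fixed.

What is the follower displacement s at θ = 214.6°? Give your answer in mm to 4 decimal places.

seg 1 [0°–65.7°] cycloidal, h=14: full span → s += 14 → s = 14.0000
seg 2 [65.7°–140.4°] simple-harmonic, h=-13: full span → s += -13 → s = 1.0000
seg 3 [140.4°–172.4°] cycloidal, h=8: full span → s += 8 → s = 9.0000
seg 4 [172.4°–229°] cycloidal, h=28: θ=214.6° here. β=42.2, B=56.6. 28·(0.7456 − sin(2π·0.7456)/(2π)) = 25.3309 → s = 34.3309

34.3309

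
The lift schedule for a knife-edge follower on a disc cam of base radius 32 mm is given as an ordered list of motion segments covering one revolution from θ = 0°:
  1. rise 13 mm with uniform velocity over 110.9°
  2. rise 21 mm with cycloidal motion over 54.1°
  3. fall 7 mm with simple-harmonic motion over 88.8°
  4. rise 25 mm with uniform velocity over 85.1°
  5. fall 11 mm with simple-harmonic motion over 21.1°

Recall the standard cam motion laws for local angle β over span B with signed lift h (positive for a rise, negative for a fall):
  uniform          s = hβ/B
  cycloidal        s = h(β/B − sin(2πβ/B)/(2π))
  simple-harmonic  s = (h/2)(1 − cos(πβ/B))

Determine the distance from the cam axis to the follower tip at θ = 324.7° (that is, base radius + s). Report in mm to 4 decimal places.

seg 1 [0°–110.9°] uniform, h=13: full span → s += 13 → s = 13.0000
seg 2 [110.9°–165°] cycloidal, h=21: full span → s += 21 → s = 34.0000
seg 3 [165°–253.8°] simple-harmonic, h=-7: full span → s += -7 → s = 27.0000
seg 4 [253.8°–338.9°] uniform, h=25: θ=324.7° here. β=70.9, B=85.1. 25·70.9/85.1 = 20.8284 → s = 47.8284
radial distance = base radius + s = 32 + 47.8284 = 79.8284

79.8284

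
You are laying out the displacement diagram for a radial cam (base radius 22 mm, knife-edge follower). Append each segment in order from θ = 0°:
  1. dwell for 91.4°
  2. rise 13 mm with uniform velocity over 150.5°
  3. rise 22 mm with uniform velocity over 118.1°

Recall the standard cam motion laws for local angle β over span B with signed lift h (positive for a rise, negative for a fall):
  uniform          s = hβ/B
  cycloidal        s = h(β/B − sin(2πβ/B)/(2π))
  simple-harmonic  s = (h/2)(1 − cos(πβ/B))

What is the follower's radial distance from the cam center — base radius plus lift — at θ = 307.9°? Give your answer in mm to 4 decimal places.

seg 1 [0°–91.4°] dwell: s stays 0.0000
seg 2 [91.4°–241.9°] uniform, h=13: full span → s += 13 → s = 13.0000
seg 3 [241.9°–360°] uniform, h=22: θ=307.9° here. β=66, B=118.1. 22·66/118.1 = 12.2947 → s = 25.2947
radial distance = base radius + s = 22 + 25.2947 = 47.2947

47.2947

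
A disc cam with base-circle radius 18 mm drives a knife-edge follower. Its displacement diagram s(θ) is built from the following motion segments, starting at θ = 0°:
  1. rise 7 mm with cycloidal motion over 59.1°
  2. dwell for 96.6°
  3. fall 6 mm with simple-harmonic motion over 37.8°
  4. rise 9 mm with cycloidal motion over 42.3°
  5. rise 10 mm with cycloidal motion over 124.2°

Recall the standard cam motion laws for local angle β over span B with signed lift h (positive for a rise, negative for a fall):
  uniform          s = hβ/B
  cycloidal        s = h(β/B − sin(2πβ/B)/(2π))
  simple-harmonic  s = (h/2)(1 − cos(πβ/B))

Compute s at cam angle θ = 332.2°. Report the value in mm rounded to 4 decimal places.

seg 1 [0°–59.1°] cycloidal, h=7: full span → s += 7 → s = 7.0000
seg 2 [59.1°–155.7°] dwell: s stays 7.0000
seg 3 [155.7°–193.5°] simple-harmonic, h=-6: full span → s += -6 → s = 1.0000
seg 4 [193.5°–235.8°] cycloidal, h=9: full span → s += 9 → s = 10.0000
seg 5 [235.8°–360°] cycloidal, h=10: θ=332.2° here. β=96.4, B=124.2. 10·(0.7762 − sin(2π·0.7762)/(2π)) = 9.3318 → s = 19.3318

19.3318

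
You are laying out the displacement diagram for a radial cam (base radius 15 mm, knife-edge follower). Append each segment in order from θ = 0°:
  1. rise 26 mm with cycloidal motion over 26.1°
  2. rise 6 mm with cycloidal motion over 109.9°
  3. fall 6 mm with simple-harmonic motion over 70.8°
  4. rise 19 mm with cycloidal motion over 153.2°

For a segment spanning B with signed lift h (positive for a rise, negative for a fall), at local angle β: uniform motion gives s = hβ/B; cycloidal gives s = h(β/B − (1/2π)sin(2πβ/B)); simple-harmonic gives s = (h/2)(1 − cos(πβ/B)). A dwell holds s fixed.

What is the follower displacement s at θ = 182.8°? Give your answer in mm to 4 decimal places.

seg 1 [0°–26.1°] cycloidal, h=26: full span → s += 26 → s = 26.0000
seg 2 [26.1°–136°] cycloidal, h=6: full span → s += 6 → s = 32.0000
seg 3 [136°–206.8°] simple-harmonic, h=-6: θ=182.8° here. β=46.8, B=70.8. -6/2·(1 − cos(π·0.6610)) = -4.4537 → s = 27.5463

27.5463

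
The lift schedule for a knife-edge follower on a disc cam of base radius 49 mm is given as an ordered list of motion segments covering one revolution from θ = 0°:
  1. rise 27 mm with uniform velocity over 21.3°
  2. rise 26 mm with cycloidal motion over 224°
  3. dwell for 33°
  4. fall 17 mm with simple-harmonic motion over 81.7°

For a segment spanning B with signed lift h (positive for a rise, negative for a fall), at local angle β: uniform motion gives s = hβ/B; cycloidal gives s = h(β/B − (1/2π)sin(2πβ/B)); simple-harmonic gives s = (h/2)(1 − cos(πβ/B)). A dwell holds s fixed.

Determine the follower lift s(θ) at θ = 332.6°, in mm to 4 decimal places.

seg 1 [0°–21.3°] uniform, h=27: full span → s += 27 → s = 27.0000
seg 2 [21.3°–245.3°] cycloidal, h=26: full span → s += 26 → s = 53.0000
seg 3 [245.3°–278.3°] dwell: s stays 53.0000
seg 4 [278.3°–360°] simple-harmonic, h=-17: θ=332.6° here. β=54.3, B=81.7. -17/2·(1 − cos(π·0.6646)) = -12.7027 → s = 40.2973

40.2973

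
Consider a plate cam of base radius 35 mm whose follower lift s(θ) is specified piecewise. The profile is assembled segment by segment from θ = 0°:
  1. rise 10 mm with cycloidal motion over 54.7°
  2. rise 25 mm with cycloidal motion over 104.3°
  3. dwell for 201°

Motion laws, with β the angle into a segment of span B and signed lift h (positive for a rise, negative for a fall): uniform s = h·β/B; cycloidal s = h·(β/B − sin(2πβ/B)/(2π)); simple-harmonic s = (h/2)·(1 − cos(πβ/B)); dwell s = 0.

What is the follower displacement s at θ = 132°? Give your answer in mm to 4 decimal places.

seg 1 [0°–54.7°] cycloidal, h=10: full span → s += 10 → s = 10.0000
seg 2 [54.7°–159°] cycloidal, h=25: θ=132° here. β=77.3, B=104.3. 25·(0.7411 − sin(2π·0.7411)/(2π)) = 22.5010 → s = 32.5010

32.5010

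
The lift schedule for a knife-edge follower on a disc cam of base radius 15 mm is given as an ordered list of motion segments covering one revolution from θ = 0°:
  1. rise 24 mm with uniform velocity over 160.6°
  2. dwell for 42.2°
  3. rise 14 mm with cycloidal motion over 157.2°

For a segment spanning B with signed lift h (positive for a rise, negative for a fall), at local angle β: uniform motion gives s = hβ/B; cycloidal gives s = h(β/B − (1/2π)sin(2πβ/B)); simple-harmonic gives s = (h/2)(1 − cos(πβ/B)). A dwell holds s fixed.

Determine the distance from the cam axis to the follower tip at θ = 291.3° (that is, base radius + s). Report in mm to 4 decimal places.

seg 1 [0°–160.6°] uniform, h=24: full span → s += 24 → s = 24.0000
seg 2 [160.6°–202.8°] dwell: s stays 24.0000
seg 3 [202.8°–360°] cycloidal, h=14: θ=291.3° here. β=88.5, B=157.2. 14·(0.5630 − sin(2π·0.5630)/(2π)) = 8.7405 → s = 32.7405
radial distance = base radius + s = 15 + 32.7405 = 47.7405

47.7405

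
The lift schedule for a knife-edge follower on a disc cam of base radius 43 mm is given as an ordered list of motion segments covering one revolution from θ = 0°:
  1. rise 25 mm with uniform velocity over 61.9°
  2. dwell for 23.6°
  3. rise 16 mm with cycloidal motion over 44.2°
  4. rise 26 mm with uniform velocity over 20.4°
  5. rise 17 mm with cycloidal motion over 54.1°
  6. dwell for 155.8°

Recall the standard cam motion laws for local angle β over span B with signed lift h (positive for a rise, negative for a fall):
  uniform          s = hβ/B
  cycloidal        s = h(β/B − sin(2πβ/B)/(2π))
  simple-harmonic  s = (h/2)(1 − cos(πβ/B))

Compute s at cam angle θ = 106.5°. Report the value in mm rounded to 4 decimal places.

seg 1 [0°–61.9°] uniform, h=25: full span → s += 25 → s = 25.0000
seg 2 [61.9°–85.5°] dwell: s stays 25.0000
seg 3 [85.5°–129.7°] cycloidal, h=16: θ=106.5° here. β=21, B=44.2. 16·(0.4751 − sin(2π·0.4751)/(2π)) = 7.2052 → s = 32.2052

32.2052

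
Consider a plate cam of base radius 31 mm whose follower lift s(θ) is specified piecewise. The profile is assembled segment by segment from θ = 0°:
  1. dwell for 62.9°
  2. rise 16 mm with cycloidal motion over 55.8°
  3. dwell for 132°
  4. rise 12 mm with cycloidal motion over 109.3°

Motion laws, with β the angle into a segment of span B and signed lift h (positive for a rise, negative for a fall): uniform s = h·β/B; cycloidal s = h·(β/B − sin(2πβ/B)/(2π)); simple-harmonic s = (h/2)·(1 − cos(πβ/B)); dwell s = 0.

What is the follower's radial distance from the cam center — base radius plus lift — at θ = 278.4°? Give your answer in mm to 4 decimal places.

seg 1 [0°–62.9°] dwell: s stays 0.0000
seg 2 [62.9°–118.7°] cycloidal, h=16: full span → s += 16 → s = 16.0000
seg 3 [118.7°–250.7°] dwell: s stays 16.0000
seg 4 [250.7°–360°] cycloidal, h=12: θ=278.4° here. β=27.7, B=109.3. 12·(0.2534 − sin(2π·0.2534)/(2π)) = 1.1318 → s = 17.1318
radial distance = base radius + s = 31 + 17.1318 = 48.1318

48.1318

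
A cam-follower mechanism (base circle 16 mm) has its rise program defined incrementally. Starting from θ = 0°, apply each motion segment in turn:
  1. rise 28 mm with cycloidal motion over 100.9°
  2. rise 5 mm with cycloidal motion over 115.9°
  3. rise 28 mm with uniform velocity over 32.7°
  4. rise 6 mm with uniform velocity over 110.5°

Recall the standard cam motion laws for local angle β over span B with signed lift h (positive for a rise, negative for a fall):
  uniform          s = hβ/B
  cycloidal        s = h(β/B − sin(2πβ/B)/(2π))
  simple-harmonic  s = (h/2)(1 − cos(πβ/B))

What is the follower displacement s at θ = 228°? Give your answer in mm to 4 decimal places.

seg 1 [0°–100.9°] cycloidal, h=28: full span → s += 28 → s = 28.0000
seg 2 [100.9°–216.8°] cycloidal, h=5: full span → s += 5 → s = 33.0000
seg 3 [216.8°–249.5°] uniform, h=28: θ=228° here. β=11.2, B=32.7. 28·11.2/32.7 = 9.5902 → s = 42.5902

42.5902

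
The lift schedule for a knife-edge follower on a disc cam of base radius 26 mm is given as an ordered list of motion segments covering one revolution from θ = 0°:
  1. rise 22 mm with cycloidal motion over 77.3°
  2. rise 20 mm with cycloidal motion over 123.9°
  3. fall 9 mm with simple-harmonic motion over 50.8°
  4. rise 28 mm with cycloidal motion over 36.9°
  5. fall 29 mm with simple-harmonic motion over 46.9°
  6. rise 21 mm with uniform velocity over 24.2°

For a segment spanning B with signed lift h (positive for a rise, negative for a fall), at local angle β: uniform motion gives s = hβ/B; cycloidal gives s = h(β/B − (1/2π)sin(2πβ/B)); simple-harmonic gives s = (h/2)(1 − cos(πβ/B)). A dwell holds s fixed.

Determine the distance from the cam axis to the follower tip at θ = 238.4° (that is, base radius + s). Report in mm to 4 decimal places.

seg 1 [0°–77.3°] cycloidal, h=22: full span → s += 22 → s = 22.0000
seg 2 [77.3°–201.2°] cycloidal, h=20: full span → s += 20 → s = 42.0000
seg 3 [201.2°–252°] simple-harmonic, h=-9: θ=238.4° here. β=37.2, B=50.8. -9/2·(1 − cos(π·0.7323)) = -7.5000 → s = 34.5000
radial distance = base radius + s = 26 + 34.5000 = 60.5000

60.5000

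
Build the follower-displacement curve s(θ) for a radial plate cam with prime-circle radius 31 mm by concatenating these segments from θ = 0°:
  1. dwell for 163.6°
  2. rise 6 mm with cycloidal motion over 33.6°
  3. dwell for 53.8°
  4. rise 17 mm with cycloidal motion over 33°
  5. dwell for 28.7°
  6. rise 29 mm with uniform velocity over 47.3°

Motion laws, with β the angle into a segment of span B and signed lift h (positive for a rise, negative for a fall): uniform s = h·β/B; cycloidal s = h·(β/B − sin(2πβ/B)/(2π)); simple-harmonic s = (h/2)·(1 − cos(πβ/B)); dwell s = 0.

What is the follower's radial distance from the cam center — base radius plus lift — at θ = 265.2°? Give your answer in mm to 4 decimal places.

seg 1 [0°–163.6°] dwell: s stays 0.0000
seg 2 [163.6°–197.2°] cycloidal, h=6: full span → s += 6 → s = 6.0000
seg 3 [197.2°–251°] dwell: s stays 6.0000
seg 4 [251°–284°] cycloidal, h=17: θ=265.2° here. β=14.2, B=33. 17·(0.4303 − sin(2π·0.4303)/(2π)) = 6.1678 → s = 12.1678
radial distance = base radius + s = 31 + 12.1678 = 43.1678

43.1678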